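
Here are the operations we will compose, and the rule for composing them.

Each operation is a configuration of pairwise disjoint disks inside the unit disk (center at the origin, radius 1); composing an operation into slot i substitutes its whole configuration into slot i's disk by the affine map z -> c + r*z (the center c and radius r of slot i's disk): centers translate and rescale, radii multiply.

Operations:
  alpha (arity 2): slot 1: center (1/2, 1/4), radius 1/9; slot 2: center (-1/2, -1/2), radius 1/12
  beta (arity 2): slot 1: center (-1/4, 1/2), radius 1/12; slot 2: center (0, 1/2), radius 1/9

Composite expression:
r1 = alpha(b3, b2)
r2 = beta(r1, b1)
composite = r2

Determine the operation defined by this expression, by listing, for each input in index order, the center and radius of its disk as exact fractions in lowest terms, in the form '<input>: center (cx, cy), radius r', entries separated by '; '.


b1: center (0, 1/2), radius 1/9; b2: center (-7/24, 11/24), radius 1/144; b3: center (-5/24, 25/48), radius 1/108

Each b-disk chains the slot maps above it in beta; radii multiply.
tracing b3 down its 2-map path: center (-5/24, 25/48), radius 1/108
tracing b2 down its 2-map path: center (-7/24, 11/24), radius 1/144
tracing b1 down its 1-map path: center (0, 1/2), radius 1/9


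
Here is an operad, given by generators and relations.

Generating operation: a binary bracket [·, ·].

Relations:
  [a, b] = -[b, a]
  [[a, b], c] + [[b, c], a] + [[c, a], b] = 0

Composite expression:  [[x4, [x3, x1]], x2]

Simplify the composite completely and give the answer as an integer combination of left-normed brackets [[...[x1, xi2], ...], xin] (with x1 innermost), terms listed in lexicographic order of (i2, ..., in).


Left-normed coefficients sit on the x1-initial expansion words.
Composite bracket: [[x4, [x3, x1]], x2]
Full expansion: 8 signed words from ab - ba (2^3 = 8).
Words beginning with x1 determine it all:
  from x1x3x4x2, sign +1: term +[[[x1, x3], x4], x2]

[[[x1, x3], x4], x2]


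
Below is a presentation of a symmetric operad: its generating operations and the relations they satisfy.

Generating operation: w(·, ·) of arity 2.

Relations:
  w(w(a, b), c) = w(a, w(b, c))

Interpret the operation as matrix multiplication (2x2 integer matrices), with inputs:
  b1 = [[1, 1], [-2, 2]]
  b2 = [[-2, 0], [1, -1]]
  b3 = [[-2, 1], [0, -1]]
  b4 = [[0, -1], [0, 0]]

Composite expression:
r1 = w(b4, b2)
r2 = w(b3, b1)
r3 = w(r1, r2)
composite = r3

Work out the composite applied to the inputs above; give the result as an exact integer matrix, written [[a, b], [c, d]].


[[6, -2], [0, 0]]

w(b4, b2) = [[-1, 1], [0, 0]]
w(b3, b1) = [[-4, 0], [2, -2]]
w(w(b4, b2), w(b3, b1)) = [[6, -2], [0, 0]]


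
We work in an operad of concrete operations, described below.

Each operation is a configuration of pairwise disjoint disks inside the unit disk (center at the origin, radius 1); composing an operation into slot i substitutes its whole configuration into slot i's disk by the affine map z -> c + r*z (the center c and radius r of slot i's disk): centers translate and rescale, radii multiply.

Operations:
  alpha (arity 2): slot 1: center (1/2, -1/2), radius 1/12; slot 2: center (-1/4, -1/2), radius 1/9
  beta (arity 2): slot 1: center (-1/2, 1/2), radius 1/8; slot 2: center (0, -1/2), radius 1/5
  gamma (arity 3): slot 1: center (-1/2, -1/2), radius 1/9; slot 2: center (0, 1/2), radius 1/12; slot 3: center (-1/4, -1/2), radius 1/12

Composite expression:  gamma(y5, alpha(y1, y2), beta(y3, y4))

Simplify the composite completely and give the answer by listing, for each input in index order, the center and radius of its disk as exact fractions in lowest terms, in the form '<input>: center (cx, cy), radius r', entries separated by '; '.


y1: center (1/24, 11/24), radius 1/144; y2: center (-1/48, 11/24), radius 1/108; y3: center (-7/24, -11/24), radius 1/96; y4: center (-1/4, -13/24), radius 1/60; y5: center (-1/2, -1/2), radius 1/9

Nesting under gamma composes maps z -> c + r*z down each y-path.
input y5: applying the 1 nested substitution gives center (-1/2, -1/2), radius 1/9
input y1: applying the 2 nested substitutions gives center (1/24, 11/24), radius 1/144
input y2: applying the 2 nested substitutions gives center (-1/48, 11/24), radius 1/108
input y3: applying the 2 nested substitutions gives center (-7/24, -11/24), radius 1/96
input y4: applying the 2 nested substitutions gives center (-1/4, -13/24), radius 1/60


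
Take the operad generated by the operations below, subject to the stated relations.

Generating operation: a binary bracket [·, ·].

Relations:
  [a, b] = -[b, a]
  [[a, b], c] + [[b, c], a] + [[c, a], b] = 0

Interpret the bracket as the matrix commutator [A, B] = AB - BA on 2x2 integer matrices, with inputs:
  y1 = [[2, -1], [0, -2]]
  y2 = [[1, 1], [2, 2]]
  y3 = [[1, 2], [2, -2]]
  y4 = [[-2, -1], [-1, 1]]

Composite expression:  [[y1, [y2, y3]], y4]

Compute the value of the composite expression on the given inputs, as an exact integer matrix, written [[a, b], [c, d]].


[[-8, -56], [80, 8]]


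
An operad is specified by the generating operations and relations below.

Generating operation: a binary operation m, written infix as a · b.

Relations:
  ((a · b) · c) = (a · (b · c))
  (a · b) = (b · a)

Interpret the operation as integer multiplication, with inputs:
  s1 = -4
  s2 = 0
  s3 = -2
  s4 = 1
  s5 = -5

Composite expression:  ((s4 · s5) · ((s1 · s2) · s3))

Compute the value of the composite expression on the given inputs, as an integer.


(s4 · s5) = -5
(s1 · s2) = 0
((s1 · s2) · s3) = 0
((s4 · s5) · ((s1 · s2) · s3)) = 0

0


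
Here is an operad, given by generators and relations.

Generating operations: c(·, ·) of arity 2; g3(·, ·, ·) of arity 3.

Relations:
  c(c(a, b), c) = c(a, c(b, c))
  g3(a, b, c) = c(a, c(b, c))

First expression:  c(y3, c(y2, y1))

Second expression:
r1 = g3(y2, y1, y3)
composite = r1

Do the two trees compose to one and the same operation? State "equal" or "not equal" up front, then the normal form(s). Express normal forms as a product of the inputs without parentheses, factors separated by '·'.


not equal; the first gives y3 · y2 · y1 and the second y2 · y1 · y3


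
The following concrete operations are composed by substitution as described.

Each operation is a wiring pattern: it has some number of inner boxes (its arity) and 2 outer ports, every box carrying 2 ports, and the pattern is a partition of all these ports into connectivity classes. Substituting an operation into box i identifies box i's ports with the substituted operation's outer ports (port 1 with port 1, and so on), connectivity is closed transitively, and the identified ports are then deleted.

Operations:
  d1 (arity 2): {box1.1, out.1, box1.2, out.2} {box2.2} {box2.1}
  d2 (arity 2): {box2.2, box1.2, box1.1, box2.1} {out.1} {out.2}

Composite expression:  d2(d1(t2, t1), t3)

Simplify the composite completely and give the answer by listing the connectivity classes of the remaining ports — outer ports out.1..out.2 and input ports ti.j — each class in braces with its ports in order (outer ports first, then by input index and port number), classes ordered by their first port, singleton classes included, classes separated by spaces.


Reachability decides: close wires over d2-identified ports.
d1 over (t2, t1) gives {out.1, out.2, t2.1, t2.2} {t1.1} {t1.2}, out.j being that stage's outer ports
d2 over (t2, t1, t3) gives {out.1} {out.2} {t1.1} {t1.2} {t2.1, t2.2, t3.1, t3.2}, out.j being that stage's outer ports

{out.1} {out.2} {t1.1} {t1.2} {t2.1, t2.2, t3.1, t3.2}


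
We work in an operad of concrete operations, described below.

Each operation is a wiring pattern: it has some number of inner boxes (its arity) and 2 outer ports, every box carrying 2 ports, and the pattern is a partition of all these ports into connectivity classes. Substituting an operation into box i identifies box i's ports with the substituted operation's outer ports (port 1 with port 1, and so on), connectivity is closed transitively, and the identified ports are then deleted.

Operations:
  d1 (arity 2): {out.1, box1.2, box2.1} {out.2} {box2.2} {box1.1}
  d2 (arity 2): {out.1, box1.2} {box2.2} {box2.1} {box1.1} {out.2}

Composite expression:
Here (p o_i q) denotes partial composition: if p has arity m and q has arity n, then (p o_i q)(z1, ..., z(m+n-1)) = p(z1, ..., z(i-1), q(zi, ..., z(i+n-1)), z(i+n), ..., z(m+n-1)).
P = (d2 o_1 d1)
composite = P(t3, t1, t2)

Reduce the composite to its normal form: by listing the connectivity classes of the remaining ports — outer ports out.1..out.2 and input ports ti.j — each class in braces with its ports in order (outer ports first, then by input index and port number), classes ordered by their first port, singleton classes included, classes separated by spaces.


{out.1} {out.2} {t1.1, t3.2} {t1.2} {t2.1} {t2.2} {t3.1}

After gluing at d2, chains via deleted ports link the t-ports.
stage d1: inputs (t3, t1), connectivity {out.1, t1.1, t3.2} {out.2} {t1.2} {t3.1}, out.j its boundary
stage d2: inputs (t3, t1, t2), connectivity {out.1} {out.2} {t1.1, t3.2} {t1.2} {t2.1} {t2.2} {t3.1}, out.j its boundary


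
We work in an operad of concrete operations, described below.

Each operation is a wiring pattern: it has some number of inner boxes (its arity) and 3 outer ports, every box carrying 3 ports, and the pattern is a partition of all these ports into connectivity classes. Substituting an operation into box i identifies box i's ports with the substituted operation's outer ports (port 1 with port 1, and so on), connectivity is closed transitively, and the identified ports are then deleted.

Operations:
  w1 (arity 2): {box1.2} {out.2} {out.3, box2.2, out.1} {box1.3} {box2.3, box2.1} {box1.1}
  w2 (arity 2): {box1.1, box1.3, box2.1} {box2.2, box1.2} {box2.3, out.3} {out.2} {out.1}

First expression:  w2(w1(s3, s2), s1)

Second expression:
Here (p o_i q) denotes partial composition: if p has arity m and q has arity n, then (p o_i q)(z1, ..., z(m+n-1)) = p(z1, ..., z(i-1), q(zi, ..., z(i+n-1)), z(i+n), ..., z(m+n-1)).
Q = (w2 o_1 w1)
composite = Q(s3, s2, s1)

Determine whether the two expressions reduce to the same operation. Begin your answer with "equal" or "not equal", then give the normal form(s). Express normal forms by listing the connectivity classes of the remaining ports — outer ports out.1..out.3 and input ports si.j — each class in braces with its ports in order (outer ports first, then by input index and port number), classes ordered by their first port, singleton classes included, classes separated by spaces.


equal; the common form is {out.1} {out.2} {out.3, s1.3} {s1.1, s2.2} {s1.2} {s2.1, s2.3} {s3.1} {s3.2} {s3.3}

The first expression reduces to {out.1} {out.2} {out.3, s1.3} {s1.1, s2.2} {s1.2} {s2.1, s2.3} {s3.1} {s3.2} {s3.3}
The second expression reduces to {out.1} {out.2} {out.3, s1.3} {s1.1, s2.2} {s1.2} {s2.1, s2.3} {s3.1} {s3.2} {s3.3}
The normal forms match — equal.


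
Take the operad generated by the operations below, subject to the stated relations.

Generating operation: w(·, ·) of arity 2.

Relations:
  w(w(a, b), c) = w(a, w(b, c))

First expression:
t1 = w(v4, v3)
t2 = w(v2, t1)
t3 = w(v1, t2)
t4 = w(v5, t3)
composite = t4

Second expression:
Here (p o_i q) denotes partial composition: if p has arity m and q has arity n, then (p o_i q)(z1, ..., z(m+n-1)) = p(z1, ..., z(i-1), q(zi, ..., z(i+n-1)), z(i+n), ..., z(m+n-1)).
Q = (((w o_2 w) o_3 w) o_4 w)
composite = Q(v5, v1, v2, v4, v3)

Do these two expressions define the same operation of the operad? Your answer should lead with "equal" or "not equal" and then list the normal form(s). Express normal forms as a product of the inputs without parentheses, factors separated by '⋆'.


The first expression, normalized: v5 ⋆ v1 ⋆ v2 ⋆ v4 ⋆ v3
The second expression, normalized: v5 ⋆ v1 ⋆ v2 ⋆ v4 ⋆ v3
The forms coincide; equal.

equal; the common form is v5 ⋆ v1 ⋆ v2 ⋆ v4 ⋆ v3


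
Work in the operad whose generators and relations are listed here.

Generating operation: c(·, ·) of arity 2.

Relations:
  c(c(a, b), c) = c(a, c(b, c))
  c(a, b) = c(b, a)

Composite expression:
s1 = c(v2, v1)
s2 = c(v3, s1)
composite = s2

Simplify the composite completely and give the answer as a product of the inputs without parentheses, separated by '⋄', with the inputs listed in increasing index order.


Reordering under c is free, so list the v-inputs canonically.
c(v2, v1) spells out as v2 ⋄ v1
c(v3, c(v2, v1)) spells out as v3 ⋄ v2 ⋄ v1
rearranged into index order: v1 ⋄ v2 ⋄ v3

v1 ⋄ v2 ⋄ v3


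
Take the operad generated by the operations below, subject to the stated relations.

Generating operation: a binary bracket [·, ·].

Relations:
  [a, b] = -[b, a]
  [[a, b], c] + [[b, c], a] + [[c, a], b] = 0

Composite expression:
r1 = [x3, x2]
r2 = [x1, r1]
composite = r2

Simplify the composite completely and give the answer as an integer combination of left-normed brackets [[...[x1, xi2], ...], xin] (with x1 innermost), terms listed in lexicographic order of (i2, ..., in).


Antisymmetry and Jacobi reduce to x1-anchored left-normed brackets.
Composite bracket: [x1, [x3, x2]]
Expanding via [a, b] = ab - ba: 4 signed words (2^2 = 4).
Words beginning with x1 determine it all:
  sign of x1x2x3 is -1, so it contributes -[[x1, x2], x3]
  sign of x1x3x2 is +1, so it contributes +[[x1, x3], x2]

-[[x1, x2], x3] + [[x1, x3], x2]


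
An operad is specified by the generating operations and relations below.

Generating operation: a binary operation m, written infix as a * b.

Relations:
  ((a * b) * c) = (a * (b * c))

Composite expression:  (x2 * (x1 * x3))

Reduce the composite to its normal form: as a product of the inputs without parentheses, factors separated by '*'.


Every regrouping of m is equal, so read the x-inputs in written order.
(x1 * x3) reduces to x1 * x3
(x2 * (x1 * x3)) reduces to x2 * x1 * x3

x2 * x1 * x3


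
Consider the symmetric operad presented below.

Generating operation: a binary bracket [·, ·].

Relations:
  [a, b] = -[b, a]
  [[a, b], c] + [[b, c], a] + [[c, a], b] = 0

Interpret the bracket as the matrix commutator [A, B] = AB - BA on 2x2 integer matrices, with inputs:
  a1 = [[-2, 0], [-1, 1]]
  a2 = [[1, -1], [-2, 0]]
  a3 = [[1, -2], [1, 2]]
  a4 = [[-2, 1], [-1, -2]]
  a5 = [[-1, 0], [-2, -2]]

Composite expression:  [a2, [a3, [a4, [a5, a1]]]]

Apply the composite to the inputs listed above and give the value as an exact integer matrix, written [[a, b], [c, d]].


[[42, 28], [-14, -42]]


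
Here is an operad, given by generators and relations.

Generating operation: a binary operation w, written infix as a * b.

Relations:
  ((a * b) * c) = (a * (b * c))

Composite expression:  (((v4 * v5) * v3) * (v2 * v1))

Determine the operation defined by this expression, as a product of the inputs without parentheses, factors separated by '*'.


v4 * v5 * v3 * v2 * v1

Every regrouping of w is equal, so read the v-inputs in written order.
(v4 * v5) spells out as v4 * v5
((v4 * v5) * v3) spells out as v4 * v5 * v3
(v2 * v1) spells out as v2 * v1
(((v4 * v5) * v3) * (v2 * v1)) spells out as v4 * v5 * v3 * v2 * v1


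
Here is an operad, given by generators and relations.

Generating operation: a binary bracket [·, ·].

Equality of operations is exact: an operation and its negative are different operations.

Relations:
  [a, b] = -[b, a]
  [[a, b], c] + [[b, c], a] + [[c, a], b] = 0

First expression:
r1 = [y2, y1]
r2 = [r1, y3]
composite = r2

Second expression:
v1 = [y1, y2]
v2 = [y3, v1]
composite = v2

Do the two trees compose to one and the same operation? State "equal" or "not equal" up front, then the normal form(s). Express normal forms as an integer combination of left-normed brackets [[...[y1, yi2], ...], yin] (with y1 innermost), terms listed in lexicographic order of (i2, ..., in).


equal: each reduces to -[[y1, y2], y3]


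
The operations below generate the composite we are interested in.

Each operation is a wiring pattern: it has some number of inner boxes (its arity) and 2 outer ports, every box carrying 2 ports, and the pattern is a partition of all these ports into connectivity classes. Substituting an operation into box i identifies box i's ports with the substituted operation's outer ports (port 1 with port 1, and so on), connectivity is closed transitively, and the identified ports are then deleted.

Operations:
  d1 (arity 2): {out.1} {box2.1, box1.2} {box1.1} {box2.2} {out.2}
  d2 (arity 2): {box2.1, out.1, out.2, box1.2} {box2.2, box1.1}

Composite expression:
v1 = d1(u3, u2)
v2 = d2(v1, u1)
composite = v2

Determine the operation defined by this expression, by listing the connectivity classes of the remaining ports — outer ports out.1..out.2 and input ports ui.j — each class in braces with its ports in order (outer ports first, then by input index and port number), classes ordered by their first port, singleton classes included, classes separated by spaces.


{out.1, out.2, u1.1} {u1.2} {u2.1, u3.2} {u2.2} {u3.1}

Treat the ports identified at d2 as solder joints: merge, then drop.
the subtree at d1 composes to {out.1} {out.2} {u2.1, u3.2} {u2.2} {u3.1} on (u3, u2); out.j = own outer ports
the subtree at d2 composes to {out.1, out.2, u1.1} {u1.2} {u2.1, u3.2} {u2.2} {u3.1} on (u3, u2, u1); out.j = own outer ports


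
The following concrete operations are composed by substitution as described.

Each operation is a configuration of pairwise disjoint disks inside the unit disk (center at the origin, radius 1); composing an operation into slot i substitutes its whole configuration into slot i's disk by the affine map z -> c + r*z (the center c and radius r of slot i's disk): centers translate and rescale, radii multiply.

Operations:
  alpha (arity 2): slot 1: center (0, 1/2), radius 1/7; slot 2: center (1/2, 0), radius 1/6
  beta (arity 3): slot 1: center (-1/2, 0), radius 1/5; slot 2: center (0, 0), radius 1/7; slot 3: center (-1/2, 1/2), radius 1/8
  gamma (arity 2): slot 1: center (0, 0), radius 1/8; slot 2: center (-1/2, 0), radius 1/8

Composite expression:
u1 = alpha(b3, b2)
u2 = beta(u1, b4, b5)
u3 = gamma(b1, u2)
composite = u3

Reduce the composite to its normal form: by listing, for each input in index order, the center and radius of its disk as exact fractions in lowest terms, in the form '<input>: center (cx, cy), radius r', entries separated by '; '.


b1: center (0, 0), radius 1/8; b2: center (-11/20, 0), radius 1/240; b3: center (-9/16, 1/80), radius 1/280; b4: center (-1/2, 0), radius 1/56; b5: center (-9/16, 1/16), radius 1/64

Below gamma, radii multiply path by path; the b-disk centers shift.
input b1: composing its 1 substitution step yields center (0, 0), radius 1/8
input b3: composing its 3 substitution steps yields center (-9/16, 1/80), radius 1/280
input b2: composing its 3 substitution steps yields center (-11/20, 0), radius 1/240
input b4: composing its 2 substitution steps yields center (-1/2, 0), radius 1/56
input b5: composing its 2 substitution steps yields center (-9/16, 1/16), radius 1/64


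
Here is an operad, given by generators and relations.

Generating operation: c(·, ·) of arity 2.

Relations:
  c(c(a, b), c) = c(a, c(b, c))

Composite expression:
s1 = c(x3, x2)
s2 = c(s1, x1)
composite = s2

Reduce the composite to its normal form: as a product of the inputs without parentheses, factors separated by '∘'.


x3 ∘ x2 ∘ x1

Key point: c is associative — brackets drop, the x-order remains.
c(x3, x2) collapses to x3 ∘ x2
c(c(x3, x2), x1) collapses to x3 ∘ x2 ∘ x1


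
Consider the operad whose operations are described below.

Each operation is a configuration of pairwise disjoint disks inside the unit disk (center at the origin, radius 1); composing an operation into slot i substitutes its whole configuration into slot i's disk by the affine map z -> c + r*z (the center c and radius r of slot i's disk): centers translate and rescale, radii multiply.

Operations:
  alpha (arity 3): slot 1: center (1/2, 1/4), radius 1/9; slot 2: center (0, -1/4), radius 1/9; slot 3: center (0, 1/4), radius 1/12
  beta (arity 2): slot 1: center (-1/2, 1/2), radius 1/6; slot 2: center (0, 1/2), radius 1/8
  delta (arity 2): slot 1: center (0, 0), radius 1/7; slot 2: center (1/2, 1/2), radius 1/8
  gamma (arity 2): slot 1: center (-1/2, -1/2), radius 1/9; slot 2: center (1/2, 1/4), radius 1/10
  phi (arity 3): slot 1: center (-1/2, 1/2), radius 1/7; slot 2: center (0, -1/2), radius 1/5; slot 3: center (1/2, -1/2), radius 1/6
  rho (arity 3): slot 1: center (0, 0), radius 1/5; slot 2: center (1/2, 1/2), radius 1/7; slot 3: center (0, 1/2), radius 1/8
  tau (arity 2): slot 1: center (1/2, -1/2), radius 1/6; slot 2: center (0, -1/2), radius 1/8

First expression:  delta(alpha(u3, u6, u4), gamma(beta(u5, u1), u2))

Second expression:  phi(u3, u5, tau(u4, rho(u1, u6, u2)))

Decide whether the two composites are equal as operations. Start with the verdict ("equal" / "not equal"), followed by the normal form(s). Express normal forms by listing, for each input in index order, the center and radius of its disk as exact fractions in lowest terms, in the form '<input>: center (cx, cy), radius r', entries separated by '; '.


Normal form of the first expression: u1: center (7/16, 4/9), radius 1/576; u2: center (9/16, 17/32), radius 1/80; u3: center (1/14, 1/28), radius 1/63; u4: center (0, 1/28), radius 1/84; u5: center (31/72, 4/9), radius 1/432; u6: center (0, -1/28), radius 1/63
Normal form of the second expression: u1: center (1/2, -7/12), radius 1/240; u2: center (1/2, -55/96), radius 1/384; u3: center (-1/2, 1/2), radius 1/7; u4: center (7/12, -7/12), radius 1/36; u5: center (0, -1/2), radius 1/5; u6: center (49/96, -55/96), radius 1/336
The normal forms differ: not equal.

not equal; first: u1: center (7/16, 4/9), radius 1/576; u2: center (9/16, 17/32), radius 1/80; u3: center (1/14, 1/28), radius 1/63; u4: center (0, 1/28), radius 1/84; u5: center (31/72, 4/9), radius 1/432; u6: center (0, -1/28), radius 1/63; second: u1: center (1/2, -7/12), radius 1/240; u2: center (1/2, -55/96), radius 1/384; u3: center (-1/2, 1/2), radius 1/7; u4: center (7/12, -7/12), radius 1/36; u5: center (0, -1/2), radius 1/5; u6: center (49/96, -55/96), radius 1/336


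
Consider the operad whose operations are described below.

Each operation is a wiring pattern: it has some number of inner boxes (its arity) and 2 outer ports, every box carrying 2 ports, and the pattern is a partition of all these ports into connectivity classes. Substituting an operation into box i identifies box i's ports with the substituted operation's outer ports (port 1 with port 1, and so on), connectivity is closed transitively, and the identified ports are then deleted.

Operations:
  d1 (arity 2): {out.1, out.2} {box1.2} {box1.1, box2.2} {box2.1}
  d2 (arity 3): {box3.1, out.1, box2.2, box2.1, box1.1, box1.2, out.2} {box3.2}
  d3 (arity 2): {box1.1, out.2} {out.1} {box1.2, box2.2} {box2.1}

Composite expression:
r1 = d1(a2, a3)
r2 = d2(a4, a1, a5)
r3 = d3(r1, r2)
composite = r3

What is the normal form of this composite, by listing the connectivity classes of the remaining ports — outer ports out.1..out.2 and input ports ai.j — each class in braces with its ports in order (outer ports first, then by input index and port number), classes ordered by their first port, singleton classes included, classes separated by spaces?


{out.1} {out.2, a1.1, a1.2, a4.1, a4.2, a5.1} {a2.1, a3.2} {a2.2} {a3.1} {a5.2}

Substituting into d3 glues patterns; closure does the rest.
d1 over (a2, a3) gives {out.1, out.2} {a2.1, a3.2} {a2.2} {a3.1}, out.j being that stage's outer ports
d2 over (a4, a1, a5) gives {out.1, out.2, a1.1, a1.2, a4.1, a4.2, a5.1} {a5.2}, out.j being that stage's outer ports
d3 over (a2, a3, a4, a1, a5) gives {out.1} {out.2, a1.1, a1.2, a4.1, a4.2, a5.1} {a2.1, a3.2} {a2.2} {a3.1} {a5.2}, out.j being that stage's outer ports


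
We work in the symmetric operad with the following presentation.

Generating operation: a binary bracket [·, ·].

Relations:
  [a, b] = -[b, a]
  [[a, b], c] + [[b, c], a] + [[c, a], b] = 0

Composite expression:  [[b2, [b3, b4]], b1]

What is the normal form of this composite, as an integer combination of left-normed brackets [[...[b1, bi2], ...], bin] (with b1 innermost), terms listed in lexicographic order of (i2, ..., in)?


-[[[b1, b2], b3], b4] + [[[b1, b2], b4], b3] + [[[b1, b3], b4], b2] - [[[b1, b4], b3], b2]

Expand each bracket as ab - ba; the b1-initial words give the coefficients.
Composite bracket: [[b2, [b3, b4]], b1]
The bracket unfolds into 8 signed words via [a, b] = ab - ba (2^3 = 8).
Coefficients come from the b1-initial words:
  word b1b2b3b4 has sign -1, contributing -[[[b1, b2], b3], b4]
  word b1b2b4b3 has sign +1, contributing +[[[b1, b2], b4], b3]
  word b1b3b4b2 has sign +1, contributing +[[[b1, b3], b4], b2]
  word b1b4b3b2 has sign -1, contributing -[[[b1, b4], b3], b2]


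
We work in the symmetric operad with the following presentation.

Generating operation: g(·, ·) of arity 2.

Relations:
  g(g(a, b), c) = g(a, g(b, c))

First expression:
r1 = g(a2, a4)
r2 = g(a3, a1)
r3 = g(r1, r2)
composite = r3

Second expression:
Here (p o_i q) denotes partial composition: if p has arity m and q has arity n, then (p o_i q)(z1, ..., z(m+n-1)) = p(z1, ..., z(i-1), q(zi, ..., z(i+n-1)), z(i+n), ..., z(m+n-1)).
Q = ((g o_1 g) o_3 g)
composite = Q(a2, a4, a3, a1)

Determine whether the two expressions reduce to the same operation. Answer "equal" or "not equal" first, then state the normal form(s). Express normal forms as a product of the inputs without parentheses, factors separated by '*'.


equal: each reduces to a2 * a4 * a3 * a1

The first expression, normalized: a2 * a4 * a3 * a1
The second expression, normalized: a2 * a4 * a3 * a1
The forms coincide; equal.


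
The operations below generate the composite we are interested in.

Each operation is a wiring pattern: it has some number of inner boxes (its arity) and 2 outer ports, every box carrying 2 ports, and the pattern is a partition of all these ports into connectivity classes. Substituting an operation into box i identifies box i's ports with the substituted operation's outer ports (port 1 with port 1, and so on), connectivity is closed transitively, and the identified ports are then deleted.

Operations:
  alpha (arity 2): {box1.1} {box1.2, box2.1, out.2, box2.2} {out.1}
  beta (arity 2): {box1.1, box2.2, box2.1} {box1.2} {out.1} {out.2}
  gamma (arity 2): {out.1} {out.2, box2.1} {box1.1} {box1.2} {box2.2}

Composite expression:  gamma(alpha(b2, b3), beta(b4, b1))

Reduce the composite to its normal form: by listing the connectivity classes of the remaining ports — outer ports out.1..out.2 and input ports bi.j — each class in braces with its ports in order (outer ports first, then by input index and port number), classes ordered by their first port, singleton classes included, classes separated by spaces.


{out.1} {out.2} {b1.1, b1.2, b4.1} {b2.1} {b2.2, b3.1, b3.2} {b4.2}

Connectivity passes through glued gamma-boundaries; trace each wire chain.
composing alpha on (b2, b3), with out.j its own outer ports: {out.1} {out.2, b2.2, b3.1, b3.2} {b2.1}
composing beta on (b4, b1), with out.j its own outer ports: {out.1} {out.2} {b1.1, b1.2, b4.1} {b4.2}
composing gamma on (b2, b3, b4, b1), with out.j its own outer ports: {out.1} {out.2} {b1.1, b1.2, b4.1} {b2.1} {b2.2, b3.1, b3.2} {b4.2}


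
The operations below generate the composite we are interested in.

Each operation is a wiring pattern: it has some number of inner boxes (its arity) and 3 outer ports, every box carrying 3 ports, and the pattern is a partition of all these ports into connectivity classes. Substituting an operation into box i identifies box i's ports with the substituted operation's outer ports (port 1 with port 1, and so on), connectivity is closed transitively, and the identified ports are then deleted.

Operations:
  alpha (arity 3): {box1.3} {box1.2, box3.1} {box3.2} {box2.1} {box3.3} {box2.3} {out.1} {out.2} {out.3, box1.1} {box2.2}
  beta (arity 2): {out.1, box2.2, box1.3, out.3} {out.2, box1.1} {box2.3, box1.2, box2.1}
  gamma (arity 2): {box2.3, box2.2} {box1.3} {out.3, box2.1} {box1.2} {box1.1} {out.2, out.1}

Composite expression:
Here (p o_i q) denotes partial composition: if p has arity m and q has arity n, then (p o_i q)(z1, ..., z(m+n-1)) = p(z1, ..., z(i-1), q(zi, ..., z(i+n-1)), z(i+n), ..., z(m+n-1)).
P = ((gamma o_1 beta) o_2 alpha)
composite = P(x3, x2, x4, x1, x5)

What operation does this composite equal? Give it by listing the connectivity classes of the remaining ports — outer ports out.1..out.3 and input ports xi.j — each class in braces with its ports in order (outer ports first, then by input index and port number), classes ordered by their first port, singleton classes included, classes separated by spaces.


{out.1, out.2} {out.3, x5.1} {x1.1, x2.2} {x1.2} {x1.3} {x2.1, x3.2} {x2.3} {x3.1} {x3.3} {x4.1} {x4.2} {x4.3} {x5.2, x5.3}

Reachability decides: close wires over gamma-identified ports.
stage alpha: inputs (x2, x4, x1), connectivity {out.1} {out.2} {out.3, x2.1} {x1.1, x2.2} {x1.2} {x1.3} {x2.3} {x4.1} {x4.2} {x4.3}, out.j its boundary
stage beta: inputs (x3, x2, x4, x1), connectivity {out.1, out.3, x3.3} {out.2, x3.1} {x1.1, x2.2} {x1.2} {x1.3} {x2.1, x3.2} {x2.3} {x4.1} {x4.2} {x4.3}, out.j its boundary
stage gamma: inputs (x3, x2, x4, x1, x5), connectivity {out.1, out.2} {out.3, x5.1} {x1.1, x2.2} {x1.2} {x1.3} {x2.1, x3.2} {x2.3} {x3.1} {x3.3} {x4.1} {x4.2} {x4.3} {x5.2, x5.3}, out.j its boundary


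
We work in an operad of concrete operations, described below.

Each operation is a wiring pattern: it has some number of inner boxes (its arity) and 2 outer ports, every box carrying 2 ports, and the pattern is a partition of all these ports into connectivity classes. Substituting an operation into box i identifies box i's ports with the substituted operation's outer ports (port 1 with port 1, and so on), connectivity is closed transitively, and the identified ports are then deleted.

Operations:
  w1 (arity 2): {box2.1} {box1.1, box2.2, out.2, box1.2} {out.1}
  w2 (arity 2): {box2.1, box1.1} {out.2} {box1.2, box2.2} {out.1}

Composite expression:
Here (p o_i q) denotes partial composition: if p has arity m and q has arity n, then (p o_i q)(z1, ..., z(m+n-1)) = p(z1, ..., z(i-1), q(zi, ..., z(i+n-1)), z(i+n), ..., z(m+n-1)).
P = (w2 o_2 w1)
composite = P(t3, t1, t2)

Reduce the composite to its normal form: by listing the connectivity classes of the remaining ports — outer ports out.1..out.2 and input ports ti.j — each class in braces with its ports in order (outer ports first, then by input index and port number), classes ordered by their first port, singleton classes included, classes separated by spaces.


{out.1} {out.2} {t1.1, t1.2, t2.2, t3.2} {t2.1} {t3.1}

Connectivity passes through glued w2-boundaries; trace each wire chain.
the subtree at w1 composes to {out.1} {out.2, t1.1, t1.2, t2.2} {t2.1} on (t1, t2); out.j = own outer ports
the subtree at w2 composes to {out.1} {out.2} {t1.1, t1.2, t2.2, t3.2} {t2.1} {t3.1} on (t3, t1, t2); out.j = own outer ports


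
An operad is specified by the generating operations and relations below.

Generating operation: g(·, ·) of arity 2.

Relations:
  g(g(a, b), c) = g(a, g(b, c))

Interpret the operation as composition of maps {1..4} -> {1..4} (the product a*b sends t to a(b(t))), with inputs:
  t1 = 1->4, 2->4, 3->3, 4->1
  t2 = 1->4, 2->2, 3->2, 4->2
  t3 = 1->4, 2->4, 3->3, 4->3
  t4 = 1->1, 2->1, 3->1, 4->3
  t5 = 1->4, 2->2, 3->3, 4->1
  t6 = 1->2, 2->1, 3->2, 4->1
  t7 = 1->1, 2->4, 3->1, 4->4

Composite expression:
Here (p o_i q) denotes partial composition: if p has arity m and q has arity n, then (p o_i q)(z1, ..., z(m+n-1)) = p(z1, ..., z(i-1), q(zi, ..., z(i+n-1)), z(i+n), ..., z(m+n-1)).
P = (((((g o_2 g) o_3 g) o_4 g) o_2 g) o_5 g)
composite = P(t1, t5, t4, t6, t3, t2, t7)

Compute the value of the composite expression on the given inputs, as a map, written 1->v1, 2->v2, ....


g(t5, t4) = 1->4, 2->4, 3->4, 4->3
g(t3, t2) = 1->3, 2->4, 3->4, 4->4
g(g(t3, t2), t7) = 1->3, 2->4, 3->3, 4->4
g(t6, g(g(t3, t2), t7)) = 1->2, 2->1, 3->2, 4->1
g(g(t5, t4), g(t6, g(g(t3, t2), t7))) = 1->4, 2->4, 3->4, 4->4
g(t1, g(g(t5, t4), g(t6, g(g(t3, t2), t7)))) = 1->1, 2->1, 3->1, 4->1

1->1, 2->1, 3->1, 4->1


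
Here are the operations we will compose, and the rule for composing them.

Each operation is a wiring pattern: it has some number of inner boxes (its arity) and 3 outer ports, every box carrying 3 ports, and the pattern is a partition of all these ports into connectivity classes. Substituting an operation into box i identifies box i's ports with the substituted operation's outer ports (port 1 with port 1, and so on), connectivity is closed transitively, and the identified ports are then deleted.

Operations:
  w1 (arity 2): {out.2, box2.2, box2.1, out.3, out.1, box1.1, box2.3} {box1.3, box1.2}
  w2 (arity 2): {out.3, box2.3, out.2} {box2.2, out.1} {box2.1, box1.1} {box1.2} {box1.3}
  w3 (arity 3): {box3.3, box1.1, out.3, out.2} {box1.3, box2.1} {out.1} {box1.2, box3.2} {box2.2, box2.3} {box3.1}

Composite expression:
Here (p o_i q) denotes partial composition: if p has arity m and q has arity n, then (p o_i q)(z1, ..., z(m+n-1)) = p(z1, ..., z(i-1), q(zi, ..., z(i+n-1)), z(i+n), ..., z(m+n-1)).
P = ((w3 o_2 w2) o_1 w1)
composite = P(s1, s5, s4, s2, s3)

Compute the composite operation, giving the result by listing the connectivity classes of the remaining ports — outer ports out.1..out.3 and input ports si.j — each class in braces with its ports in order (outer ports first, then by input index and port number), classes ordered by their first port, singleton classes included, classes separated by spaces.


{out.1} {out.2, out.3, s1.1, s2.2, s3.2, s3.3, s5.1, s5.2, s5.3} {s1.2, s1.3} {s2.1, s4.1} {s2.3} {s3.1} {s4.2} {s4.3}

Two ports join when wires chain via w3-identified ports.
the subtree at w1 composes to {out.1, out.2, out.3, s1.1, s5.1, s5.2, s5.3} {s1.2, s1.3} on (s1, s5); out.j = own outer ports
the subtree at w2 composes to {out.1, s2.2} {out.2, out.3, s2.3} {s2.1, s4.1} {s4.2} {s4.3} on (s4, s2); out.j = own outer ports
the subtree at w3 composes to {out.1} {out.2, out.3, s1.1, s2.2, s3.2, s3.3, s5.1, s5.2, s5.3} {s1.2, s1.3} {s2.1, s4.1} {s2.3} {s3.1} {s4.2} {s4.3} on (s1, s5, s4, s2, s3); out.j = own outer ports


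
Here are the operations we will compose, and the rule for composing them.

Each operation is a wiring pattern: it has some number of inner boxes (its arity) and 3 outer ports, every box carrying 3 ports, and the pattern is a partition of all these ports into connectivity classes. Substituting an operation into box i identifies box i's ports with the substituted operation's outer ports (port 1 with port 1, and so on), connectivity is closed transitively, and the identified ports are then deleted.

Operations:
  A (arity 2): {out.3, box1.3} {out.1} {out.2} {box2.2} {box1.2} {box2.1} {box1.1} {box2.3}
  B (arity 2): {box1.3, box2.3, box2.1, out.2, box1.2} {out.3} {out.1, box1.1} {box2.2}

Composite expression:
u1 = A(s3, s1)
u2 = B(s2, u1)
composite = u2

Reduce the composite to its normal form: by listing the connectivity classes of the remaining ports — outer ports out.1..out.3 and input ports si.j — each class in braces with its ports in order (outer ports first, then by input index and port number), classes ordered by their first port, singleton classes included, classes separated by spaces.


{out.1, s2.1} {out.2, s2.2, s2.3, s3.3} {out.3} {s1.1} {s1.2} {s1.3} {s3.1} {s3.2}

Two ports join when wires chain via B-identified ports.
A over (s3, s1) gives {out.1} {out.2} {out.3, s3.3} {s1.1} {s1.2} {s1.3} {s3.1} {s3.2}, out.j being that stage's outer ports
B over (s2, s3, s1) gives {out.1, s2.1} {out.2, s2.2, s2.3, s3.3} {out.3} {s1.1} {s1.2} {s1.3} {s3.1} {s3.2}, out.j being that stage's outer ports


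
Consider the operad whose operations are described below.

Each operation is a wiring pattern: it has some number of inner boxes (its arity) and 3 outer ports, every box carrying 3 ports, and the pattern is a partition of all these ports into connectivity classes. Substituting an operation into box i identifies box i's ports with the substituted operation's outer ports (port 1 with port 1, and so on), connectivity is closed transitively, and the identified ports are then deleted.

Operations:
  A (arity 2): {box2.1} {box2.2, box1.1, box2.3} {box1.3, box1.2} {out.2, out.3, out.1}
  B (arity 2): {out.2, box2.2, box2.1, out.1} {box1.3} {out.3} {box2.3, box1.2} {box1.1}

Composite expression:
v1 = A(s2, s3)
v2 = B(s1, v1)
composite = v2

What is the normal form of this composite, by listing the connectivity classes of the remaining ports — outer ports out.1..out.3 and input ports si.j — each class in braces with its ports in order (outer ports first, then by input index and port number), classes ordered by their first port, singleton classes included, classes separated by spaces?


{out.1, out.2, s1.2} {out.3} {s1.1} {s1.3} {s2.1, s3.2, s3.3} {s2.2, s2.3} {s3.1}


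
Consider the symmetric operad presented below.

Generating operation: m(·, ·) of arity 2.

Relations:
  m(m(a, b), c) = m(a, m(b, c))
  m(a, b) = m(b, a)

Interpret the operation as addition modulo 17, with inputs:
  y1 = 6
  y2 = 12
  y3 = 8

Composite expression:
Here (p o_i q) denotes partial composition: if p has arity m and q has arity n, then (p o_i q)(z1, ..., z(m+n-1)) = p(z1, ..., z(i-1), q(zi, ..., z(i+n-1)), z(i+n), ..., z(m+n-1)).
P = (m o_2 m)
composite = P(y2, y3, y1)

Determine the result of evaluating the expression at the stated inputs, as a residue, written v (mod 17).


m(y3, y1) = 14
m(y2, m(y3, y1)) = 9

9 (mod 17)


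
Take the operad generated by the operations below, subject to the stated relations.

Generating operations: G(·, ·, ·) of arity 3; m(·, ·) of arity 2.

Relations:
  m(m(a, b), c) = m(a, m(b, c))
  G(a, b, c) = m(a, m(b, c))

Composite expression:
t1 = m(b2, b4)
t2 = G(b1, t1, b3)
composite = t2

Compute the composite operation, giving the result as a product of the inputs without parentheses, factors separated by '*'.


Under associativity of G, the answer is the b's in reading order.
m(b2, b4) reduces to b2 * b4
G(b1, m(b2, b4), b3) reduces to b1 * b2 * b4 * b3

b1 * b2 * b4 * b3


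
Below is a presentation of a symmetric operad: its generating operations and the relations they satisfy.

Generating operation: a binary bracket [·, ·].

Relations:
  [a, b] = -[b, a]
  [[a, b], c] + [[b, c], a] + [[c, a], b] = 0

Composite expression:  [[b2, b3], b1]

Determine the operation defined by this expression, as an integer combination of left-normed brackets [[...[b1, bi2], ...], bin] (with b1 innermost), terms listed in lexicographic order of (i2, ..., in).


-[[b1, b2], b3] + [[b1, b3], b2]

In the tensor algebra, words opening b1 carry the b1-anchored form.
Composite bracket: [[b2, b3], b1]
Each bracket splits as ab - ba, giving 4 signed words (2^2 = 4).
Keep just the words that open with b1:
  the word b1b2b3 carries sign -1 and contributes -[[b1, b2], b3]
  the word b1b3b2 carries sign +1 and contributes +[[b1, b3], b2]


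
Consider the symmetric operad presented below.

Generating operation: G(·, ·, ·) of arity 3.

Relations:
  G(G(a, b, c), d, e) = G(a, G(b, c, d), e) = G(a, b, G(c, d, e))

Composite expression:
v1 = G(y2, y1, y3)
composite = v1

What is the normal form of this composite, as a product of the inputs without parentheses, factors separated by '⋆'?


y2 ⋆ y1 ⋆ y3

All parenthesizations of G agree; list the y-inputs left to right.
G(y2, y1, y3) reduces to y2 ⋆ y1 ⋆ y3


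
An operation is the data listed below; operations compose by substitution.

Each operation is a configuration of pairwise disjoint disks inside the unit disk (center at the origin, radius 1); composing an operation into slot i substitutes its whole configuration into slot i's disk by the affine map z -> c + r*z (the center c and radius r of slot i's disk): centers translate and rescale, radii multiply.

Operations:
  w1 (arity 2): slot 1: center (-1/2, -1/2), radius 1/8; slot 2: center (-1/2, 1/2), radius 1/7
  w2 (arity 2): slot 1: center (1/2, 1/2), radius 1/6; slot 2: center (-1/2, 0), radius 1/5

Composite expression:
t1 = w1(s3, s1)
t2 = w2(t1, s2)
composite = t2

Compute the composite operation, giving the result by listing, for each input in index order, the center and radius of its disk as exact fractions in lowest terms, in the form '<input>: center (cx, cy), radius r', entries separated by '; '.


Nesting under w2 composes maps z -> c + r*z down each s-path.
tracing s3 down its 2-map path: center (5/12, 5/12), radius 1/48
tracing s1 down its 2-map path: center (5/12, 7/12), radius 1/42
tracing s2 down its 1-map path: center (-1/2, 0), radius 1/5

s1: center (5/12, 7/12), radius 1/42; s2: center (-1/2, 0), radius 1/5; s3: center (5/12, 5/12), radius 1/48
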